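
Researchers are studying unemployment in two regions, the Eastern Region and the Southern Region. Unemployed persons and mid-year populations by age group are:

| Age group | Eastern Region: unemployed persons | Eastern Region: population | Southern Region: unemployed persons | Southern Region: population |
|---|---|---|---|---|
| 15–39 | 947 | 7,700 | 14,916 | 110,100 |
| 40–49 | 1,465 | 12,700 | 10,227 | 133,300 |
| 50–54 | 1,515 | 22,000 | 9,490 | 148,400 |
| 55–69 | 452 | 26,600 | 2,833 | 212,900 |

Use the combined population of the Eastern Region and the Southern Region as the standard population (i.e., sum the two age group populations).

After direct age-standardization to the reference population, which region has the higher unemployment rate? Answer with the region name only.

Eastern Region

Age-specific rates per 1,000 for the Eastern Region: 122.987, 115.354, 68.864, 16.992.
For the Southern Region: 135.477, 76.722, 63.949, 13.307.
Combined standard total = 673,700; weights = 0.1749, 0.2167, 0.2529, 0.3555.
The Eastern Region: 0.1749×122.987 + 0.2167×115.354 + 0.2529×68.864 + 0.3555×16.992 = 69.9624 per 1,000.
The Southern Region: 0.1749×135.477 + 0.2167×76.722 + 0.2529×63.949 + 0.3555×13.307 = 61.2207 per 1,000.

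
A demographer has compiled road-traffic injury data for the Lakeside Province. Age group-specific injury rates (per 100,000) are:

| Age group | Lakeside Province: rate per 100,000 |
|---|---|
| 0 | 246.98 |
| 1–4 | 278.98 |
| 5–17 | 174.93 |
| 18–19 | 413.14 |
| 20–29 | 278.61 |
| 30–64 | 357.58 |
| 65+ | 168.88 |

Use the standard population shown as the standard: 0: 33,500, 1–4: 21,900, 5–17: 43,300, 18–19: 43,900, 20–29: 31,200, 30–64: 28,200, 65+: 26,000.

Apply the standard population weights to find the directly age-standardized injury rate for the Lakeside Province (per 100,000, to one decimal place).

277.5

Standard total = 228,000; weights = 0.1469, 0.0961, 0.1899, 0.1925, 0.1368, 0.1237, 0.1140.
Standardized rate: 0.1469×246.98 + 0.0961×278.98 + 0.1899×174.93 + 0.1925×413.14 + 0.1368×278.61 + 0.1237×357.58 + 0.1140×168.88 = 277.4652 per 100,000.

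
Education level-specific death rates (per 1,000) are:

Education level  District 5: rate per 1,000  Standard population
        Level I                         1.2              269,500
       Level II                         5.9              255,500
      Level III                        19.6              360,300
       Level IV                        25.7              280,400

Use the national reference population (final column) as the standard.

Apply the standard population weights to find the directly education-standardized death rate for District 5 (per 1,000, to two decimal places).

13.81

Standard total = 1,165,700; weights = 0.2312, 0.2192, 0.3091, 0.2405.
Standardized rate: 0.2312×1.2 + 0.2192×5.9 + 0.3091×19.6 + 0.2405×25.7 = 13.8106 per 1,000.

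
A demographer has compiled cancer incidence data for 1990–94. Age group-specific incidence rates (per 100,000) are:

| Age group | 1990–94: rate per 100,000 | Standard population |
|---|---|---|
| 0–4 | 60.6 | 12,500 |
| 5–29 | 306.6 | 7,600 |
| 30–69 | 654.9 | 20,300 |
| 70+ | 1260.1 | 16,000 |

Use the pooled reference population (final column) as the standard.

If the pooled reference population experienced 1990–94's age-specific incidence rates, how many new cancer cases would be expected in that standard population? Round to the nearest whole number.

365

Expected new cancer cases = Σ (standard pop × age-specific rate ÷ 100,000)
= 12,500×60.6/100,000 + 7,600×306.6/100,000 + 20,300×654.9/100,000 + 16,000×1260.1/100,000
= 7.58 + 23.30 + 132.94 + 201.62 = 365.44.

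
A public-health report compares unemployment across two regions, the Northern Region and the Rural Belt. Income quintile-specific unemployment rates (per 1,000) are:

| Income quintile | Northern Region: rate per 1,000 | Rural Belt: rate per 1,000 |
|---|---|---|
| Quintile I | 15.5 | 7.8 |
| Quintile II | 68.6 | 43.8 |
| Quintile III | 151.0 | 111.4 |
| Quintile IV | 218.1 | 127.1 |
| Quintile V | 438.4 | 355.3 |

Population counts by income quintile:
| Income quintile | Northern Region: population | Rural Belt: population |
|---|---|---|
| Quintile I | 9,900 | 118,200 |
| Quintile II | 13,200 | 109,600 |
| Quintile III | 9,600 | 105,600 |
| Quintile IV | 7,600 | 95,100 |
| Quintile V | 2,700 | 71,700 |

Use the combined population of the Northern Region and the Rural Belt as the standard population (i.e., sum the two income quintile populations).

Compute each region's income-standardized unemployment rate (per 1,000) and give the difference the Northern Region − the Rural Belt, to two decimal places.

Combined standard total = 543,200; weights = 0.2358, 0.2261, 0.2121, 0.1891, 0.1370.
The Northern Region: 0.2358×15.5 + 0.2261×68.6 + 0.2121×151.0 + 0.1891×218.1 + 0.1370×438.4 = 152.4681 per 1,000.
The Rural Belt: 0.2358×7.8 + 0.2261×43.8 + 0.2121×111.4 + 0.1891×127.1 + 0.1370×355.3 = 108.0607 per 1,000.
Difference = 152.4681 − 108.0607 = 44.4073.

44.41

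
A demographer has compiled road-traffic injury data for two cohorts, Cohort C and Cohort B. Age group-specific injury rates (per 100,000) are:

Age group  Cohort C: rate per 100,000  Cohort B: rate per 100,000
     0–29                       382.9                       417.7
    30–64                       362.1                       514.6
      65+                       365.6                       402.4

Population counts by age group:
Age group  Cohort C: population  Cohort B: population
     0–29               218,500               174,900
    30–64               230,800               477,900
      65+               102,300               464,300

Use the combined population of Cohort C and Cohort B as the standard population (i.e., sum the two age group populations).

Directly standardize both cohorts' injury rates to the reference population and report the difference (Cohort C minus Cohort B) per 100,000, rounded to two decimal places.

-85.47

Combined standard total = 1,668,700; weights = 0.2358, 0.4247, 0.3395.
Cohort C: 0.2358×382.9 + 0.4247×362.1 + 0.3395×365.6 = 368.1921 per 100,000.
Cohort B: 0.2358×417.7 + 0.4247×514.6 + 0.3395×402.4 = 453.6586 per 100,000.
Difference = 368.1921 − 453.6586 = -85.4665.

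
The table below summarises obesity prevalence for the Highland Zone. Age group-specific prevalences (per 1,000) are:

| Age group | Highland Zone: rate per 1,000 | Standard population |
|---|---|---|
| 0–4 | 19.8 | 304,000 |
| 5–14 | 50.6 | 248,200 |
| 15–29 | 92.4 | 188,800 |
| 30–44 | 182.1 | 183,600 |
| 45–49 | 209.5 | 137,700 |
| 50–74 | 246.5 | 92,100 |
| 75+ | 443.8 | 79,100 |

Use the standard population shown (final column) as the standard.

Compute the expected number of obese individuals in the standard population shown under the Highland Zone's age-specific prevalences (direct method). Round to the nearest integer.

Expected obese individuals = Σ (standard pop × age-specific rate ÷ 1,000)
= 304,000×19.8/1,000 + 248,200×50.6/1,000 + 188,800×92.4/1,000 + 183,600×182.1/1,000 + 137,700×209.5/1,000 + 92,100×246.5/1,000 + 79,100×443.8/1,000
= 6019.20 + 12558.92 + 17445.12 + 33433.56 + 28848.15 + 22702.65 + 35104.58 = 156112.18.

156112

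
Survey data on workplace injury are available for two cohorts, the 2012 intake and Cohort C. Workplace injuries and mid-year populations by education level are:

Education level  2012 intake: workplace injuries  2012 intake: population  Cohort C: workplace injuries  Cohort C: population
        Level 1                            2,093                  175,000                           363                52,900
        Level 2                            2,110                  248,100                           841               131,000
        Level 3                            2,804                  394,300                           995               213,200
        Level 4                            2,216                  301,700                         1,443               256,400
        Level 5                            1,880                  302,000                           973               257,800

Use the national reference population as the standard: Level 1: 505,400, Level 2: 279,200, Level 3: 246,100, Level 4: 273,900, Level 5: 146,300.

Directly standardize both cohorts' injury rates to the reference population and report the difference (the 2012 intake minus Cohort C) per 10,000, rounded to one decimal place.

Education-specific rates per 10,000 for the 2012 intake: 119.60, 85.05, 71.11, 73.45, 62.25.
For Cohort C: 68.62, 64.20, 46.67, 56.28, 37.74.
Standard total = 1,450,900; weights = 0.3483, 0.1924, 0.1696, 0.1888, 0.1008.
The 2012 intake: 0.3483×119.60 + 0.1924×85.05 + 0.1696×71.11 + 0.1888×73.45 + 0.1008×62.25 = 90.2318 per 10,000.
Cohort C: 0.3483×68.62 + 0.1924×64.20 + 0.1696×46.67 + 0.1888×56.28 + 0.1008×37.74 = 58.6028 per 10,000.
Difference = 90.2318 − 58.6028 = 31.6290.

31.6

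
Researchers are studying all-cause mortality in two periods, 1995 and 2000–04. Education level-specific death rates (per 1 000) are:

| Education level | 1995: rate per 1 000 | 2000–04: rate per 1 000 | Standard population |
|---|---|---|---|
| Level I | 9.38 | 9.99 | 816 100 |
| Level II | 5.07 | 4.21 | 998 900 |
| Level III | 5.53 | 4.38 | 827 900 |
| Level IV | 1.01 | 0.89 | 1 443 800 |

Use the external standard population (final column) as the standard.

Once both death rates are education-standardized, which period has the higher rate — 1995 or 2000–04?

Standard total = 4 086 700; weights = 0.1997, 0.2444, 0.2026, 0.3533.
1995: 0.1997×9.38 + 0.2444×5.07 + 0.2026×5.53 + 0.3533×1.01 = 4.5895 per 1 000.
2000–04: 0.1997×9.99 + 0.2444×4.21 + 0.2026×4.38 + 0.3533×0.89 = 4.2258 per 1 000.

1995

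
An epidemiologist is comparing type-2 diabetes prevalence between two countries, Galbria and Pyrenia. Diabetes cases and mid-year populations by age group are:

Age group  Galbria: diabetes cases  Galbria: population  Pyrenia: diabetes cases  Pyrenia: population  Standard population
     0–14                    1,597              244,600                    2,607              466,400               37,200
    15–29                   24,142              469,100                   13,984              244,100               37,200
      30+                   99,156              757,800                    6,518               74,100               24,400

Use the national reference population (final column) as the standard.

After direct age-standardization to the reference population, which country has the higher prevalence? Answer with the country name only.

Age-specific rates per 1,000 for Galbria: 6.529, 51.465, 130.847.
For Pyrenia: 5.590, 57.288, 87.962.
Standard total = 98,800; weights = 0.3765, 0.3765, 0.2470.
Galbria: 0.3765×6.529 + 0.3765×51.465 + 0.2470×130.847 = 54.1501 per 1,000.
Pyrenia: 0.3765×5.590 + 0.3765×57.288 + 0.2470×87.962 = 45.3980 per 1,000.

Galbria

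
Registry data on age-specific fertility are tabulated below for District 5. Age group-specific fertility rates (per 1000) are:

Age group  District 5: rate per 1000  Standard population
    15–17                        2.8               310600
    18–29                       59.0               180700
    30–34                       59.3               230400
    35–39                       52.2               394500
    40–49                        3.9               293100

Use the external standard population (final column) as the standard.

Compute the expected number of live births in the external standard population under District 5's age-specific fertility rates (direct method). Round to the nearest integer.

Expected live births = Σ (standard pop × age-specific rate ÷ 1000)
= 310600×2.8/1000 + 180700×59.0/1000 + 230400×59.3/1000 + 394500×52.2/1000 + 293100×3.9/1000
= 869.68 + 10661.30 + 13662.72 + 20592.90 + 1143.09 = 46929.69.

46930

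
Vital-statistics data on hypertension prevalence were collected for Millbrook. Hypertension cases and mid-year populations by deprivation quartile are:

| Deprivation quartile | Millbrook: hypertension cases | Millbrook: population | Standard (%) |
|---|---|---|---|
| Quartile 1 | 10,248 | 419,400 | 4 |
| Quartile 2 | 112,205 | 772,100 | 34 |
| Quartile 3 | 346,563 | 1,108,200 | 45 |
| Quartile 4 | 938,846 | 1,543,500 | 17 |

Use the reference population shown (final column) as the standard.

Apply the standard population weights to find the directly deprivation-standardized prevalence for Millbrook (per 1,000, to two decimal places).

Deprivation-specific rates per 1,000 for Millbrook: 24.435, 145.324, 312.726, 608.258.
Standard weights: 0.04, 0.34, 0.45, 0.17.
Standardized rate: 0.0400×24.435 + 0.3400×145.324 + 0.4500×312.726 + 0.1700×608.258 = 294.5183 per 1,000.

294.52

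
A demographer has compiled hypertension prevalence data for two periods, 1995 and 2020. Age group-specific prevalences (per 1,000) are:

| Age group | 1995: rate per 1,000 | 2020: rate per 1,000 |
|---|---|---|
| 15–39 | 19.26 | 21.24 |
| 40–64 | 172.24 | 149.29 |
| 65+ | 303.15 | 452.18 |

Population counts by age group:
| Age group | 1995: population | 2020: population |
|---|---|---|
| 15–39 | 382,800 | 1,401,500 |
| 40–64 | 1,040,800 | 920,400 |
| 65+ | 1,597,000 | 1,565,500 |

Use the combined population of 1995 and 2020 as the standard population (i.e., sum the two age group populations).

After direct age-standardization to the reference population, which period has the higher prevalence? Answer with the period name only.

Combined standard total = 6,908,000; weights = 0.2583, 0.2839, 0.4578.
1995: 0.2583×19.26 + 0.2839×172.24 + 0.4578×303.15 = 192.6570 per 1,000.
2020: 0.2583×21.24 + 0.2839×149.29 + 0.4578×452.18 = 254.8792 per 1,000.

2020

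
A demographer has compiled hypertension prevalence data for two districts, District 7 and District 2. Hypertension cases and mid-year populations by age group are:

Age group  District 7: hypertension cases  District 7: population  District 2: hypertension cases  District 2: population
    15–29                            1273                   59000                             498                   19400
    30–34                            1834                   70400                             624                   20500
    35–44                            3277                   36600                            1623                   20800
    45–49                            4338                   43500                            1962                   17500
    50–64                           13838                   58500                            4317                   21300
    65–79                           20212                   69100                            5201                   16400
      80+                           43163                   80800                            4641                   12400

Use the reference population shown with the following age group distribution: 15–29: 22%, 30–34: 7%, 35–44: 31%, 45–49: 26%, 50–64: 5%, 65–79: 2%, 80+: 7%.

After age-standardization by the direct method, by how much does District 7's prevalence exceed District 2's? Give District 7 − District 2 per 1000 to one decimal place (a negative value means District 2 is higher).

11.5

Age-specific rates per 1000 for District 7: 21.576, 26.051, 89.536, 99.724, 236.547, 292.504, 534.196.
For District 2: 25.670, 30.439, 78.029, 112.114, 202.676, 317.134, 374.274.
Standard weights: 0.22, 0.07, 0.31, 0.26, 0.05, 0.02, 0.07.
District 7: 0.2200×21.576 + 0.0700×26.051 + 0.3100×89.536 + 0.2600×99.724 + 0.0500×236.547 + 0.0200×292.504 + 0.0700×534.196 = 115.3258 per 1000.
District 2: 0.2200×25.670 + 0.0700×30.439 + 0.3100×78.029 + 0.2600×112.114 + 0.0500×202.676 + 0.0200×317.134 + 0.0700×374.274 = 103.7925 per 1000.
Difference = 115.3258 − 103.7925 = 11.5333.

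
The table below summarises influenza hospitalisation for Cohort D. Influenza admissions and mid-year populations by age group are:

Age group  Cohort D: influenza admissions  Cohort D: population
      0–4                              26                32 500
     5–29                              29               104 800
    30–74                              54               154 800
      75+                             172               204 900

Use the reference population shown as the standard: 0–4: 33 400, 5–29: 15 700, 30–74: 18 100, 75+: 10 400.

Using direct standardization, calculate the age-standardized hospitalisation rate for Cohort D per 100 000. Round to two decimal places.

Age-specific rates per 100 000 for Cohort D: 80.00, 27.67, 34.88, 83.94.
Standard total = 77 600; weights = 0.4304, 0.2023, 0.2332, 0.1340.
Standardized rate: 0.4304×80.00 + 0.2023×27.67 + 0.2332×34.88 + 0.1340×83.94 = 59.4182 per 100 000.

59.42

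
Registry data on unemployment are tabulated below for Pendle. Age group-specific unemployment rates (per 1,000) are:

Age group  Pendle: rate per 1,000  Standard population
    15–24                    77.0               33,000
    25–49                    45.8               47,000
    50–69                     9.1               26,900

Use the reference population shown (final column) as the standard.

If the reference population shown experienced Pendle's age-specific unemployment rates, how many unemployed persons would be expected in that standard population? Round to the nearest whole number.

4938

Expected unemployed persons = Σ (standard pop × age-specific rate ÷ 1,000)
= 33,000×77.0/1,000 + 47,000×45.8/1,000 + 26,900×9.1/1,000
= 2541.00 + 2152.60 + 244.79 = 4938.39.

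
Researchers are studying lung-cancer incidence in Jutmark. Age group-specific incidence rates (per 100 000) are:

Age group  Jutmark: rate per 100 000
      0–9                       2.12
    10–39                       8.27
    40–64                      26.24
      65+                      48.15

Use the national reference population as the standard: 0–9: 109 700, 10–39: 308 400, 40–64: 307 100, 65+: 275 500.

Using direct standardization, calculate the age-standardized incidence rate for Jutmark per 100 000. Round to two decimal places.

24.09

Standard total = 1 000 700; weights = 0.1096, 0.3082, 0.3069, 0.2753.
Standardized rate: 0.1096×2.12 + 0.3082×8.27 + 0.3069×26.24 + 0.2753×48.15 = 24.0898 per 100 000.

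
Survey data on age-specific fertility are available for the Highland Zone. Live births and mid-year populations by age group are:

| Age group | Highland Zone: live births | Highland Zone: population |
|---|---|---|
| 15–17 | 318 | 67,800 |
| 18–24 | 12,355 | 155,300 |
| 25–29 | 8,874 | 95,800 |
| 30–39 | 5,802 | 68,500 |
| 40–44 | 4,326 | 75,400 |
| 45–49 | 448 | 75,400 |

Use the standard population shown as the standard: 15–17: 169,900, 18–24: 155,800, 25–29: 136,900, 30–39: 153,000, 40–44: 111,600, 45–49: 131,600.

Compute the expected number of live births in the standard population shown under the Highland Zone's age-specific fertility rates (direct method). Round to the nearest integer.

46017

Age-specific rates per 1,000 for the Highland Zone: 4.690, 79.556, 92.630, 84.701, 57.374, 5.942.
Expected live births = Σ (standard pop × age-specific rate ÷ 1,000)
= 169,900×4.690/1,000 + 155,800×79.556/1,000 + 136,900×92.630/1,000 + 153,000×84.701/1,000 + 111,600×57.374/1,000 + 131,600×5.942/1,000
= 796.88 + 12394.78 + 12681.11 + 12959.21 + 6402.94 + 781.92 = 46016.84.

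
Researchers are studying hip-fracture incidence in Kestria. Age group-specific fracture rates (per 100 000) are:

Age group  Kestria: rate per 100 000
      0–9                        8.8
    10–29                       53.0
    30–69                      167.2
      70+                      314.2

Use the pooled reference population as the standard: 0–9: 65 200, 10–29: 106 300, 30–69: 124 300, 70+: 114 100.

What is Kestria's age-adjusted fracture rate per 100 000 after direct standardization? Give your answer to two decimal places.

Standard total = 409 900; weights = 0.1591, 0.2593, 0.3032, 0.2784.
Standardized rate: 0.1591×8.8 + 0.2593×53.0 + 0.3032×167.2 + 0.2784×314.2 = 153.3077 per 100 000.

153.31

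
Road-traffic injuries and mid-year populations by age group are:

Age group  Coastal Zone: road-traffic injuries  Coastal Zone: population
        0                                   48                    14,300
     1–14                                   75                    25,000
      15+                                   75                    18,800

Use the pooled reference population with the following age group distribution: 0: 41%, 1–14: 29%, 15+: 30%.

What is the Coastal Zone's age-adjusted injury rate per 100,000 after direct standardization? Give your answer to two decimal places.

344.30

Age-specific rates per 100,000 for the Coastal Zone: 335.66, 300.00, 398.94.
Standard weights: 0.41, 0.29, 0.30.
Standardized rate: 0.4100×335.66 + 0.2900×300.00 + 0.3000×398.94 = 344.3032 per 100,000.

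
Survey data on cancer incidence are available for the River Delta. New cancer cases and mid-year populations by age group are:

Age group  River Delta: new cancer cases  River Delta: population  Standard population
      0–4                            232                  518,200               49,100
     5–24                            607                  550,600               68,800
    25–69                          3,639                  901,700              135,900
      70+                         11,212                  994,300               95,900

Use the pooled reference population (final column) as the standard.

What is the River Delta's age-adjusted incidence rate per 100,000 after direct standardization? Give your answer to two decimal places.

Age-specific rates per 100,000 for the River Delta: 44.77, 110.24, 403.57, 1127.63.
Standard total = 349,700; weights = 0.1404, 0.1967, 0.3886, 0.2742.
Standardized rate: 0.1404×44.77 + 0.1967×110.24 + 0.3886×403.57 + 0.2742×1127.63 = 494.0456 per 100,000.

494.05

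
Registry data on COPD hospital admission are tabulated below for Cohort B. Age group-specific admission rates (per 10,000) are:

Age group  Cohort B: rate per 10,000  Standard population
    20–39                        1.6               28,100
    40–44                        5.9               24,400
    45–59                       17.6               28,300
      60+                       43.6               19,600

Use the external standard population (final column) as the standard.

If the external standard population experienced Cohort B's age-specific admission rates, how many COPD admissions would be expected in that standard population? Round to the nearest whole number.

Expected COPD admissions = Σ (standard pop × age-specific rate ÷ 10,000)
= 28,100×1.6/10,000 + 24,400×5.9/10,000 + 28,300×17.6/10,000 + 19,600×43.6/10,000
= 4.50 + 14.40 + 49.81 + 85.46 = 154.16.

154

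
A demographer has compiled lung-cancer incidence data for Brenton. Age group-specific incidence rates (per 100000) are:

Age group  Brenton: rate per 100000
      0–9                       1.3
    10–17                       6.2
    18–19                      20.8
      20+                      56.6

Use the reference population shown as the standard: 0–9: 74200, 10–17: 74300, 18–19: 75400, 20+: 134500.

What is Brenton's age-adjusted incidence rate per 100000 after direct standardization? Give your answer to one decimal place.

Standard total = 358400; weights = 0.2070, 0.2073, 0.2104, 0.3753.
Standardized rate: 0.2070×1.3 + 0.2073×6.2 + 0.2104×20.8 + 0.3753×56.6 = 27.1711 per 100000.

27.2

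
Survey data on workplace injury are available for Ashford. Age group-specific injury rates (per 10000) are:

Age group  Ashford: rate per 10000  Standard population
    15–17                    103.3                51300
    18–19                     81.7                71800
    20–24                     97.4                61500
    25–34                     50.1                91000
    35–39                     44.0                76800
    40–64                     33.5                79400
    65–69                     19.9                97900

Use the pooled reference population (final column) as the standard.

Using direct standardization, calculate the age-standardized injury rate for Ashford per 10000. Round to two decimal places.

Standard total = 529700; weights = 0.0968, 0.1355, 0.1161, 0.1718, 0.1450, 0.1499, 0.1848.
Standardized rate: 0.0968×103.3 + 0.1355×81.7 + 0.1161×97.4 + 0.1718×50.1 + 0.1450×44.0 + 0.1499×33.5 + 0.1848×19.9 = 56.0730 per 10000.

56.07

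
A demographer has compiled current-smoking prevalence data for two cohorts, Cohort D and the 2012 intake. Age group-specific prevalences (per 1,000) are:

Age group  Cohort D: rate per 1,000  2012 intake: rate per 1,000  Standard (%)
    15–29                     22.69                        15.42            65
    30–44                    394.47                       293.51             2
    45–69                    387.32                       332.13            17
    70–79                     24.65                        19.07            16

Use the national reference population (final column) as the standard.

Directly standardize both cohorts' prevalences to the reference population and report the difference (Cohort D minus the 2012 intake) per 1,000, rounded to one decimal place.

17.0

Standard weights: 0.65, 0.02, 0.17, 0.16.
Cohort D: 0.6500×22.69 + 0.0200×394.47 + 0.1700×387.32 + 0.1600×24.65 = 92.4263 per 1,000.
The 2012 intake: 0.6500×15.42 + 0.0200×293.51 + 0.1700×332.13 + 0.1600×19.07 = 75.4065 per 1,000.
Difference = 92.4263 − 75.4065 = 17.0198.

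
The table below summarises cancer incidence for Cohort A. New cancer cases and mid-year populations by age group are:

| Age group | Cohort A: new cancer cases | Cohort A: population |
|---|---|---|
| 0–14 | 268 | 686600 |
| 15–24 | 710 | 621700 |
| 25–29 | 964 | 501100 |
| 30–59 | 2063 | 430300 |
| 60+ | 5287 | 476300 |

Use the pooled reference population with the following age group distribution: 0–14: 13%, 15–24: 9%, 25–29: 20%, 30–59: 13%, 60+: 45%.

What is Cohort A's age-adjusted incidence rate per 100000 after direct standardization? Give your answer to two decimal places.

Age-specific rates per 100000 for Cohort A: 39.03, 114.20, 192.38, 479.43, 1110.01.
Standard weights: 0.13, 0.09, 0.20, 0.13, 0.45.
Standardized rate: 0.1300×39.03 + 0.0900×114.20 + 0.2000×192.38 + 0.1300×479.43 + 0.4500×1110.01 = 615.6608 per 100000.

615.66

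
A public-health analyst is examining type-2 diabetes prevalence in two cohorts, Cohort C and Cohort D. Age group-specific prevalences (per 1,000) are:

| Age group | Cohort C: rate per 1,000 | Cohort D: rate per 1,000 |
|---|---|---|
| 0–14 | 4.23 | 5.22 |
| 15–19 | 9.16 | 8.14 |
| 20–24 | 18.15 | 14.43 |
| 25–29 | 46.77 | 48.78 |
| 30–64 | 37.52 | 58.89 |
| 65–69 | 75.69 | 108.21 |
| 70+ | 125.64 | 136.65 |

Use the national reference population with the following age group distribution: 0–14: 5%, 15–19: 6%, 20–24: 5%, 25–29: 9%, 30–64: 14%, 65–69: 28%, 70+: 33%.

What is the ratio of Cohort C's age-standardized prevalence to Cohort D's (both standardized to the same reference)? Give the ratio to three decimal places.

Standard weights: 0.05, 0.06, 0.05, 0.09, 0.14, 0.28, 0.33.
Cohort C: 0.0500×4.23 + 0.0600×9.16 + 0.0500×18.15 + 0.0900×46.77 + 0.1400×37.52 + 0.2800×75.69 + 0.3300×125.64 = 73.7851 per 1,000.
Cohort D: 0.0500×5.22 + 0.0600×8.14 + 0.0500×14.43 + 0.0900×48.78 + 0.1400×58.89 + 0.2800×108.21 + 0.3300×136.65 = 89.4990 per 1,000.
Ratio = 73.7851 ÷ 89.4990 = 0.82442.

0.824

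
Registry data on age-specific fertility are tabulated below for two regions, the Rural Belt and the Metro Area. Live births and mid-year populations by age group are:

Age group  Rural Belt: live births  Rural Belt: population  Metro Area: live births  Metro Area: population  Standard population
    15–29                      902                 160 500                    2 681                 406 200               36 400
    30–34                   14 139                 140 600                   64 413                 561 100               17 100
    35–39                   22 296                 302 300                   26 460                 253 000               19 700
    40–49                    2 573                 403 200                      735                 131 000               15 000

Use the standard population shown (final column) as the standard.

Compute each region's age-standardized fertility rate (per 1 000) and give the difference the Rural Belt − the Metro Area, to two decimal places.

-9.92

Age-specific rates per 1 000 for the Rural Belt: 5.620, 100.562, 73.755, 6.381.
For the Metro Area: 6.600, 114.798, 104.585, 5.611.
Standard total = 88 200; weights = 0.4127, 0.1939, 0.2234, 0.1701.
The Rural Belt: 0.4127×5.620 + 0.1939×100.562 + 0.2234×73.755 + 0.1701×6.381 = 39.3748 per 1 000.
The Metro Area: 0.4127×6.600 + 0.1939×114.798 + 0.2234×104.585 + 0.1701×5.611 = 49.2945 per 1 000.
Difference = 39.3748 − 49.2945 = -9.9196.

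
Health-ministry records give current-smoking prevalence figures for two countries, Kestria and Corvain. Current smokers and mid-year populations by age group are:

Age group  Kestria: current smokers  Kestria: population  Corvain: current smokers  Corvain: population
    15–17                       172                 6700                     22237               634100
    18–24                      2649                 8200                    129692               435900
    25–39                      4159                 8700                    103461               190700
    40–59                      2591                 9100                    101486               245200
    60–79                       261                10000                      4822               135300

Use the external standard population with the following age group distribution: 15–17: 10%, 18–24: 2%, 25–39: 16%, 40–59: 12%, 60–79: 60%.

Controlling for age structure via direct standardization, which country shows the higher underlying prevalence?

Corvain

Age-specific rates per 1000 for Kestria: 25.672, 323.049, 478.046, 284.725, 26.100.
For Corvain: 35.069, 297.527, 542.533, 413.891, 35.639.
Standard weights: 0.10, 0.02, 0.16, 0.12, 0.60.
Kestria: 0.1000×25.672 + 0.0200×323.049 + 0.1600×478.046 + 0.1200×284.725 + 0.6000×26.100 = 135.3425 per 1000.
Corvain: 0.1000×35.069 + 0.0200×297.527 + 0.1600×542.533 + 0.1200×413.891 + 0.6000×35.639 = 167.3131 per 1000.
The crude rates (230.26 vs 220.39) would put Kestria higher, but that reflects its age composition; once standardized to a common age structure, Corvain has the higher underlying rate.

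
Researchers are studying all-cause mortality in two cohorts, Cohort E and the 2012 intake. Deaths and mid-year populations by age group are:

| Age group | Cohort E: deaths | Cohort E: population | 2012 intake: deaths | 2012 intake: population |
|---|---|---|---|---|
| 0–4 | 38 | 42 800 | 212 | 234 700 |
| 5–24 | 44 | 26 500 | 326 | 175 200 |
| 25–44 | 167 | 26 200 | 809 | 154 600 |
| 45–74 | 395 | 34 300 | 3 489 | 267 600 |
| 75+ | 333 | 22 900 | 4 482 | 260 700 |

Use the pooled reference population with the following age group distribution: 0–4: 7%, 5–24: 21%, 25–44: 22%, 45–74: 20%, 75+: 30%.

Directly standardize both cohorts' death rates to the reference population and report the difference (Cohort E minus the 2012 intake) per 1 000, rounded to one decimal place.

-0.9

Age-specific rates per 1 000 for Cohort E: 0.888, 1.660, 6.374, 11.516, 14.541.
For the 2012 intake: 0.903, 1.861, 5.233, 13.038, 17.192.
Standard weights: 0.07, 0.21, 0.22, 0.20, 0.30.
Cohort E: 0.0700×0.888 + 0.2100×1.660 + 0.2200×6.374 + 0.2000×11.516 + 0.3000×14.541 = 8.4788 per 1 000.
The 2012 intake: 0.0700×0.903 + 0.2100×1.861 + 0.2200×5.233 + 0.2000×13.038 + 0.3000×17.192 = 9.3705 per 1 000.
Difference = 8.4788 − 9.3705 = -0.8917.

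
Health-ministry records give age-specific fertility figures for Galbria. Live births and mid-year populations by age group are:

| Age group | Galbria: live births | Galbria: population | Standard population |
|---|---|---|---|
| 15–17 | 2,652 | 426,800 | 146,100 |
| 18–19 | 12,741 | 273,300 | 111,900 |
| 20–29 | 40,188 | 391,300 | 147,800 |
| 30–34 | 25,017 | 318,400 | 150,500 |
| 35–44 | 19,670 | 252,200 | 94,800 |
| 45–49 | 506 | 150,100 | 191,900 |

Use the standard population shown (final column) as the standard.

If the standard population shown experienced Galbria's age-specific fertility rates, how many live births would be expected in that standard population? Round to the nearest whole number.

Age-specific rates per 1,000 for Galbria: 6.214, 46.619, 102.704, 78.571, 77.994, 3.371.
Expected live births = Σ (standard pop × age-specific rate ÷ 1,000)
= 146,100×6.214/1,000 + 111,900×46.619/1,000 + 147,800×102.704/1,000 + 150,500×78.571/1,000 + 94,800×77.994/1,000 + 191,900×3.371/1,000
= 907.82 + 5216.68 + 15179.62 + 11824.93 + 7393.80 + 646.91 = 41169.76.

41170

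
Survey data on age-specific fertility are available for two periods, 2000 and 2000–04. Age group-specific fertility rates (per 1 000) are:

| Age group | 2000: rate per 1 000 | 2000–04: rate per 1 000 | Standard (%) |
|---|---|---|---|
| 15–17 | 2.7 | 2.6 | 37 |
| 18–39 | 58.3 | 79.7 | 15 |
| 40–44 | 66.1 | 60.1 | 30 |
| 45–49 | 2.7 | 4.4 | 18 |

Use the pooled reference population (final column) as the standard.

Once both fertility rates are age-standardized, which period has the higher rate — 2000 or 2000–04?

2000–04

Standard weights: 0.37, 0.15, 0.30, 0.18.
2000: 0.3700×2.7 + 0.1500×58.3 + 0.3000×66.1 + 0.1800×2.7 = 30.0600 per 1 000.
2000–04: 0.3700×2.6 + 0.1500×79.7 + 0.3000×60.1 + 0.1800×4.4 = 31.7390 per 1 000.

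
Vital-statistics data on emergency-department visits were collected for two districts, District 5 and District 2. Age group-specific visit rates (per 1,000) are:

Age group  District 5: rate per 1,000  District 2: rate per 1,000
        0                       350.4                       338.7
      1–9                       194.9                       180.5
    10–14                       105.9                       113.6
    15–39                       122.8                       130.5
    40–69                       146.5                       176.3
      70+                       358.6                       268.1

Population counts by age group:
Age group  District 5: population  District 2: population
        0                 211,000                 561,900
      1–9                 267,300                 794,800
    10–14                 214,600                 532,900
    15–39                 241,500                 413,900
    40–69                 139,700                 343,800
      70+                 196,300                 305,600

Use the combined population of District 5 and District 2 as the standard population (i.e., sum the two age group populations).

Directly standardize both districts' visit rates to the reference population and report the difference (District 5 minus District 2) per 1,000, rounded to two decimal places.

Combined standard total = 4,223,300; weights = 0.1830, 0.2515, 0.1770, 0.1552, 0.1145, 0.1188.
District 5: 0.1830×350.4 + 0.2515×194.9 + 0.1770×105.9 + 0.1552×122.8 + 0.1145×146.5 + 0.1188×358.6 = 210.3296 per 1,000.
District 2: 0.1830×338.7 + 0.2515×180.5 + 0.1770×113.6 + 0.1552×130.5 + 0.1145×176.3 + 0.1188×268.1 = 199.7813 per 1,000.
Difference = 210.3296 − 199.7813 = 10.5483.

10.55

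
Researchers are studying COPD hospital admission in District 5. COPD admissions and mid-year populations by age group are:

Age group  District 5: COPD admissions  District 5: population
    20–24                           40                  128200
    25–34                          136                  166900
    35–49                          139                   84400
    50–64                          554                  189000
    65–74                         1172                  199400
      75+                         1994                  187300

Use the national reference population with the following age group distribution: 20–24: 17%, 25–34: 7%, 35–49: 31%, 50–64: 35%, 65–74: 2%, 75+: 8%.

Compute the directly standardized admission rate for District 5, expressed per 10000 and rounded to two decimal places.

26.16

Age-specific rates per 10000 for District 5: 3.12, 8.15, 16.47, 29.31, 58.78, 106.46.
Standard weights: 0.17, 0.07, 0.31, 0.35, 0.02, 0.08.
Standardized rate: 0.1700×3.12 + 0.0700×8.15 + 0.3100×16.47 + 0.3500×29.31 + 0.0200×58.78 + 0.0800×106.46 = 26.1579 per 10000.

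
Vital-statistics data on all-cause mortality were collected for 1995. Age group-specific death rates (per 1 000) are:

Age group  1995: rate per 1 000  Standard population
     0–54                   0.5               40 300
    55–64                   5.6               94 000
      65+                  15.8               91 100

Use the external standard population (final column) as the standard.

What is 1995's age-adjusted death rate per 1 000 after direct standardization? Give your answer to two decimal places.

Standard total = 225 400; weights = 0.1788, 0.4170, 0.4042.
Standardized rate: 0.1788×0.5 + 0.4170×5.6 + 0.4042×15.8 = 8.8107 per 1 000.

8.81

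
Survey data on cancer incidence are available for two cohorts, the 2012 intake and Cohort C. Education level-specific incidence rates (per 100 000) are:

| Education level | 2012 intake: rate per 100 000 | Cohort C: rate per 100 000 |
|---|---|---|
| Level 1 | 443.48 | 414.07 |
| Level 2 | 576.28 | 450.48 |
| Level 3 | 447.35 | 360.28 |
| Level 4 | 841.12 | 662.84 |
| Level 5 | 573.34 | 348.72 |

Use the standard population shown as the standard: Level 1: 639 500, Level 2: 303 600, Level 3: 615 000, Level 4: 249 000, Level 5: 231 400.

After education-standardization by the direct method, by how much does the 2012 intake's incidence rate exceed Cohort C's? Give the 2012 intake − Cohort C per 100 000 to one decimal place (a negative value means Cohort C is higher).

Standard total = 2 038 500; weights = 0.3137, 0.1489, 0.3017, 0.1221, 0.1135.
The 2012 intake: 0.3137×443.48 + 0.1489×576.28 + 0.3017×447.35 + 0.1221×841.12 + 0.1135×573.34 = 527.7381 per 100 000.
Cohort C: 0.3137×414.07 + 0.1489×450.48 + 0.3017×360.28 + 0.1221×662.84 + 0.1135×348.72 = 426.2333 per 100 000.
Difference = 527.7381 − 426.2333 = 101.5047.

101.5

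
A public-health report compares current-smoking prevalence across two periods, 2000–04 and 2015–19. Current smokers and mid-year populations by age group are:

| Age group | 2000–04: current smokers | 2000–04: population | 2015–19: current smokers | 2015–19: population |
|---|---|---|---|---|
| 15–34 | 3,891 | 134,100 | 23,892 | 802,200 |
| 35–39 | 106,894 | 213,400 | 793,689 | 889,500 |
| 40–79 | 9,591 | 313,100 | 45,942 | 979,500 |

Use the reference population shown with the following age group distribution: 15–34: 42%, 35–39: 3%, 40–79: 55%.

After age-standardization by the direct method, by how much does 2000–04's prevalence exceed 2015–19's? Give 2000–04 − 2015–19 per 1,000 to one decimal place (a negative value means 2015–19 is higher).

-21.0

Age-specific rates per 1,000 for 2000–04: 29.016, 500.909, 30.632.
For 2015–19: 29.783, 892.287, 46.904.
Standard weights: 0.42, 0.03, 0.55.
2000–04: 0.4200×29.016 + 0.0300×500.909 + 0.5500×30.632 = 44.0617 per 1,000.
2015–19: 0.4200×29.783 + 0.0300×892.287 + 0.5500×46.904 = 65.0744 per 1,000.
Difference = 44.0617 − 65.0744 = -21.0128.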